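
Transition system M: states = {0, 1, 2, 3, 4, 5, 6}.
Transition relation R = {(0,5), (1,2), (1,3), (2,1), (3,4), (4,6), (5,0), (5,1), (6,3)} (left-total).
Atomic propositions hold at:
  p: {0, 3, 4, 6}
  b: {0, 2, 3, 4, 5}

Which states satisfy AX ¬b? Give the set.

{2, 4}

Sat(¬b) = {1, 6}
Sat(AX ¬b) = {s : every successor in {1, 6}} = {2, 4}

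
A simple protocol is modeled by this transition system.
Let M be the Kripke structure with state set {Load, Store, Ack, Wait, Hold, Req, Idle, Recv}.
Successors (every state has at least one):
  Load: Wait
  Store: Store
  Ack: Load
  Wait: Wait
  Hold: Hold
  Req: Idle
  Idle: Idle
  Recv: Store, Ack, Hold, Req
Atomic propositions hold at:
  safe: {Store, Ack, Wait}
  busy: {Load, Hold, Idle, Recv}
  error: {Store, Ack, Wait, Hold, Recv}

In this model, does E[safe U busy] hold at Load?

E[safe U busy]: least fixpoint, start Z0 = Sat(busy) = {Load, Hold, Idle, Recv}, add states in Sat(safe) with some successor in Z. Z1 = {Load, Ack, Hold, Idle, Recv}; fixed.
Sat(E[safe U busy]) = {Load, Ack, Hold, Idle, Recv}
Load ∈ Sat(E[safe U busy]) = {Load, Ack, Hold, Idle, Recv}, so the formula holds at Load.

Yes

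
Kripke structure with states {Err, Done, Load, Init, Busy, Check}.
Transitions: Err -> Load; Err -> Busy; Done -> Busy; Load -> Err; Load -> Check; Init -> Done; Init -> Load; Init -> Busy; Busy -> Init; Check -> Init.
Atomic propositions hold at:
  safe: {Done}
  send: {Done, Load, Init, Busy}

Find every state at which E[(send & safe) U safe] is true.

Sat(send & safe) = {Done}
E[(send & safe) U safe]: least fixpoint, start Z0 = Sat(safe) = {Done}, add states in Sat(send & safe) with some successor in Z. Already a fixed point.
Sat(E[(send & safe) U safe]) = {Done}

{Done}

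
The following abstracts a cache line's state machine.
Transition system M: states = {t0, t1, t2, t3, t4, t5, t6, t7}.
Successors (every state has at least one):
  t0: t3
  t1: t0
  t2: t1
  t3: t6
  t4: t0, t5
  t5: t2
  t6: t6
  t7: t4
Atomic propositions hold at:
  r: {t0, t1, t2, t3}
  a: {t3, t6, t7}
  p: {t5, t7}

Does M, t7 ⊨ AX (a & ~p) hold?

No

Sat(~p) = {t0, t1, t2, t3, t4, t6}
Sat(a & ~p) = {t3, t6}
Sat(AX (a & ~p)) = {s : every successor in {t3, t6}} = {t0, t3, t6}
t7 ∉ Sat(AX (a & ~p)) = {t0, t3, t6}, so the formula does not hold at t7.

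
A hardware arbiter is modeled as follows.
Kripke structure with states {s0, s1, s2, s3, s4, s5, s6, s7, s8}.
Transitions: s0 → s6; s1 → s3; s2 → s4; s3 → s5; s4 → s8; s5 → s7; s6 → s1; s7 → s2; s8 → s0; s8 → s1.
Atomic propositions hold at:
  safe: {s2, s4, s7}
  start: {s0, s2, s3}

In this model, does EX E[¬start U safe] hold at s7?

Yes

Sat(¬start) = {s1, s4, s5, s6, s7, s8}
E[¬start U safe]: least fixpoint, start Z0 = Sat(safe) = {s2, s4, s7}, add states in Sat(¬start) with some successor in Z. Z1 = {s2, s4, s5, s7}; fixed.
Sat(E[¬start U safe]) = {s2, s4, s5, s7}
Sat(EX E[¬start U safe]) = {s : some successor in {s2, s4, s5, s7}} = {s2, s3, s5, s7}
s7 ∈ Sat(EX E[¬start U safe]) = {s2, s3, s5, s7}, so the formula holds at s7.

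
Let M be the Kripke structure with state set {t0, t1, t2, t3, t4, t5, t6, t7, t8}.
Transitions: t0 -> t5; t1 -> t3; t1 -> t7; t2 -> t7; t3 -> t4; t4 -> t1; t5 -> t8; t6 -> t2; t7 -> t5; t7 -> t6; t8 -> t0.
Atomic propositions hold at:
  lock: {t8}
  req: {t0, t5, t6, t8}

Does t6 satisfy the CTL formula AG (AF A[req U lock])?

No

A[req U lock]: least fixpoint, start Z0 = Sat(lock) = {t8}, add states in Sat(req) with every successor in Z. Z1 = {t5, t8}; Z2 = {t0, t5, t8}; fixed.
Sat(A[req U lock]) = {t0, t5, t8}
AF A[req U lock]: least fixpoint, start Z0 = {t0, t5, t8}, add states with every successor in Z. Already a fixed point.
Sat(AF A[req U lock]) = {t0, t5, t8}
AG (AF A[req U lock]): greatest fixpoint, start Z0 = {t0, t5, t8}, keep only states in Sat with every successor in Z. Already a fixed point.
Sat(AG (AF A[req U lock])) = {t0, t5, t8}
t6 ∉ Sat(AG (AF A[req U lock])) = {t0, t5, t8}, so the formula does not hold at t6.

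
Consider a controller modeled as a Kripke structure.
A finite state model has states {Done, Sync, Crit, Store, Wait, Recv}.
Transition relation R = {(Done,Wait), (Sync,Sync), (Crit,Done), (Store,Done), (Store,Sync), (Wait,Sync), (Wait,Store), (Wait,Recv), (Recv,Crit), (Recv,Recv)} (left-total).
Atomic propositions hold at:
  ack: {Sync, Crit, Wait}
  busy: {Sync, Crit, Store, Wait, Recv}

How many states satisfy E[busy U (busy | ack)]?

Sat(busy | ack) = {Sync, Crit, Store, Wait, Recv}
E[busy U (busy | ack)]: least fixpoint, start Z0 = Sat((busy | ack)) = {Sync, Crit, Store, Wait, Recv}, add states in Sat(busy) with some successor in Z. Already a fixed point.
Sat(E[busy U (busy | ack)]) = {Sync, Crit, Store, Wait, Recv}
|Sat(E[busy U (busy | ack)])| = |{Sync, Crit, Store, Wait, Recv}| = 5.

5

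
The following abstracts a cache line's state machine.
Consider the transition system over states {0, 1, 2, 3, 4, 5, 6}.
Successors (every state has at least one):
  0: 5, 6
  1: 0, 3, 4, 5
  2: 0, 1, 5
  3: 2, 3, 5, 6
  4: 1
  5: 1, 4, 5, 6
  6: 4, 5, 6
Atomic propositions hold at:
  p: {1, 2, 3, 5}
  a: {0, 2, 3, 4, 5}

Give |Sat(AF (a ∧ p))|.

Sat(a ∧ p) = {2, 3, 5}
AF (a ∧ p): least fixpoint, start Z0 = {2, 3, 5}, add states with every successor in Z. Already a fixed point.
Sat(AF (a ∧ p)) = {2, 3, 5}
|Sat(AF (a ∧ p))| = |{2, 3, 5}| = 3.

3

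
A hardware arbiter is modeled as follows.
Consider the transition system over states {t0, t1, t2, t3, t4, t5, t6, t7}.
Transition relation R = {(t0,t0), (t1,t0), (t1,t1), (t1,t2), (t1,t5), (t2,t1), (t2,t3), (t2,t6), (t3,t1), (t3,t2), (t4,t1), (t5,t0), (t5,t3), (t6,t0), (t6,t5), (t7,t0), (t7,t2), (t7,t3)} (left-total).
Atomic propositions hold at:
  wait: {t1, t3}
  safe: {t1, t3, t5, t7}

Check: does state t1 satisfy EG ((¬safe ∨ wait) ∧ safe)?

Yes

Sat(¬safe) = {t0, t2, t4, t6}
Sat(¬safe ∨ wait) = {t0, t1, t2, t3, t4, t6}
Sat((¬safe ∨ wait) ∧ safe) = {t1, t3}
EG ((¬safe ∨ wait) ∧ safe): greatest fixpoint, start Z0 = {t1, t3}, keep only states in Sat with some successor in Z. Already a fixed point.
Sat(EG ((¬safe ∨ wait) ∧ safe)) = {t1, t3}
t1 ∈ Sat(EG ((¬safe ∨ wait) ∧ safe)) = {t1, t3}, so the formula holds at t1.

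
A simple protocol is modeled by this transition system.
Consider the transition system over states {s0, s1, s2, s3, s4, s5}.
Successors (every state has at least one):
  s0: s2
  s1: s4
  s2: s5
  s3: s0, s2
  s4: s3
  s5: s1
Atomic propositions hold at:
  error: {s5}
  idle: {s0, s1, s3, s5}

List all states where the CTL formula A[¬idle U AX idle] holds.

{s2, s4, s5}

Sat(¬idle) = {s2, s4}
Sat(AX idle) = {s : every successor in {s0, s1, s3, s5}} = {s2, s4, s5}
A[¬idle U AX idle]: least fixpoint, start Z0 = Sat(AX idle) = {s2, s4, s5}, add states in Sat(¬idle) with every successor in Z. Already a fixed point.
Sat(A[¬idle U AX idle]) = {s2, s4, s5}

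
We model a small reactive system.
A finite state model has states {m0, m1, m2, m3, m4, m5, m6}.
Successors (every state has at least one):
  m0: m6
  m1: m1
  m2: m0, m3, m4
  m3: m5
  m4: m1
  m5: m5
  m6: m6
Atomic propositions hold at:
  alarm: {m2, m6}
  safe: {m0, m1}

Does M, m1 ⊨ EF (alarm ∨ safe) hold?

Sat(alarm ∨ safe) = {m0, m1, m2, m6}
EF (alarm ∨ safe): least fixpoint, start Z0 = {m0, m1, m2, m6}, add states with some successor in Z. Z1 = {m0, m1, m2, m4, m6}; fixed.
Sat(EF (alarm ∨ safe)) = {m0, m1, m2, m4, m6}
m1 ∈ Sat(EF (alarm ∨ safe)) = {m0, m1, m2, m4, m6}, so the formula holds at m1.

Yes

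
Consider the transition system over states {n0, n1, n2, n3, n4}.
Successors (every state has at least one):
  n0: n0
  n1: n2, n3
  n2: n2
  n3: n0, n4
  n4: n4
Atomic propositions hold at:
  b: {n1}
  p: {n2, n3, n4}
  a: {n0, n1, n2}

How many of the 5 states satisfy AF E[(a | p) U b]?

1

Sat(a | p) = {n0, n1, n2, n3, n4}
E[(a | p) U b]: least fixpoint, start Z0 = Sat(b) = {n1}, add states in Sat(a | p) with some successor in Z. Already a fixed point.
Sat(E[(a | p) U b]) = {n1}
AF E[(a | p) U b]: least fixpoint, start Z0 = {n1}, add states with every successor in Z. Already a fixed point.
Sat(AF E[(a | p) U b]) = {n1}
|Sat(AF E[(a | p) U b])| = |{n1}| = 1.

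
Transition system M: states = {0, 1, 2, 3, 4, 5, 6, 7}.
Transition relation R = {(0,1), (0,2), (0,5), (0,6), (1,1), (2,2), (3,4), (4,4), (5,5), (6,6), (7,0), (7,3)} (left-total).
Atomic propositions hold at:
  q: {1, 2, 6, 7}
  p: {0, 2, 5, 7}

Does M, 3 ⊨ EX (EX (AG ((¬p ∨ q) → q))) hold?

Sat(¬p) = {1, 3, 4, 6}
Sat(¬p ∨ q) = {1, 2, 3, 4, 6, 7}
Sat((¬p ∨ q) → q) = {0, 1, 2, 5, 6, 7}
AG ((¬p ∨ q) → q): greatest fixpoint, start Z0 = {0, 1, 2, 5, 6, 7}, keep only states in Sat with every successor in Z. Z1 = {0, 1, 2, 5, 6}; fixed.
Sat(AG ((¬p ∨ q) → q)) = {0, 1, 2, 5, 6}
Sat(EX (AG ((¬p ∨ q) → q))) = {s : some successor in {0, 1, 2, 5, 6}} = {0, 1, 2, 5, 6, 7}
Sat(EX (EX (AG ((¬p ∨ q) → q)))) = {s : some successor in {0, 1, 2, 5, 6, 7}} = {0, 1, 2, 5, 6, 7}
3 ∉ Sat(EX (EX (AG ((¬p ∨ q) → q)))) = {0, 1, 2, 5, 6, 7}, so the formula does not hold at 3.

No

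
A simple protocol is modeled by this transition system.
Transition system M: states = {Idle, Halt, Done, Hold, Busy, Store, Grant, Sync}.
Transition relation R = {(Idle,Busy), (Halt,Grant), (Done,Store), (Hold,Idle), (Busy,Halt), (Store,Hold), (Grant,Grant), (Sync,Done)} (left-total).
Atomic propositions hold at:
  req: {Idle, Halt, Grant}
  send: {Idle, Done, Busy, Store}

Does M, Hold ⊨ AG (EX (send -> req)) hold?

Sat(send -> req) = {Idle, Halt, Hold, Grant, Sync}
Sat(EX (send -> req)) = {s : some successor in {Idle, Halt, Hold, Grant, Sync}} = {Halt, Hold, Busy, Store, Grant}
AG (EX (send -> req)): greatest fixpoint, start Z0 = {Halt, Hold, Busy, Store, Grant}, keep only states in Sat with every successor in Z. Z1 = {Halt, Busy, Store, Grant}; Z2 = {Halt, Busy, Grant}; fixed.
Sat(AG (EX (send -> req))) = {Halt, Busy, Grant}
Hold ∉ Sat(AG (EX (send -> req))) = {Halt, Busy, Grant}, so the formula does not hold at Hold.

No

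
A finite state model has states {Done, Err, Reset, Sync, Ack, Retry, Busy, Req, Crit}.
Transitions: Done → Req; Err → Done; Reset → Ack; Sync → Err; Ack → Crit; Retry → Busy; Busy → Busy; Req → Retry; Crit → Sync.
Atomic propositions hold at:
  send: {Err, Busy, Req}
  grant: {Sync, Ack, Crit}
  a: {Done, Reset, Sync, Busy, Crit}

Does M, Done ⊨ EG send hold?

No

EG send: greatest fixpoint, start Z0 = {Err, Busy, Req}, keep only states in Sat with some successor in Z. Z1 = {Busy}; fixed.
Sat(EG send) = {Busy}
Done ∉ Sat(EG send) = {Busy}, so the formula does not hold at Done.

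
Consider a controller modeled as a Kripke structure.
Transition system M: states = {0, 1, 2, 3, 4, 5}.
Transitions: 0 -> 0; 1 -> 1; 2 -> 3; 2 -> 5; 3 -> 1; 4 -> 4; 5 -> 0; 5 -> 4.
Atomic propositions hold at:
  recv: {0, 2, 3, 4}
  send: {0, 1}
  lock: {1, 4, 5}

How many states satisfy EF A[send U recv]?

A[send U recv]: least fixpoint, start Z0 = Sat(recv) = {0, 2, 3, 4}, add states in Sat(send) with every successor in Z. Already a fixed point.
Sat(A[send U recv]) = {0, 2, 3, 4}
EF A[send U recv]: least fixpoint, start Z0 = {0, 2, 3, 4}, add states with some successor in Z. Z1 = {0, 2, 3, 4, 5}; fixed.
Sat(EF A[send U recv]) = {0, 2, 3, 4, 5}
|Sat(EF A[send U recv])| = |{0, 2, 3, 4, 5}| = 5.

5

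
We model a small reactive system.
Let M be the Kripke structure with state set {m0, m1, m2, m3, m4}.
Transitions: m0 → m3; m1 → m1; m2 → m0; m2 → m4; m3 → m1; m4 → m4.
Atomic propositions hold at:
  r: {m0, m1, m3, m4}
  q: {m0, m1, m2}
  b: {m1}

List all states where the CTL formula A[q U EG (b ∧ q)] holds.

Sat(b ∧ q) = {m1}
EG (b ∧ q): greatest fixpoint, start Z0 = {m1}, keep only states in Sat with some successor in Z. Already a fixed point.
Sat(EG (b ∧ q)) = {m1}
A[q U EG (b ∧ q)]: least fixpoint, start Z0 = Sat(EG (b ∧ q)) = {m1}, add states in Sat(q) with every successor in Z. Already a fixed point.
Sat(A[q U EG (b ∧ q)]) = {m1}

{m1}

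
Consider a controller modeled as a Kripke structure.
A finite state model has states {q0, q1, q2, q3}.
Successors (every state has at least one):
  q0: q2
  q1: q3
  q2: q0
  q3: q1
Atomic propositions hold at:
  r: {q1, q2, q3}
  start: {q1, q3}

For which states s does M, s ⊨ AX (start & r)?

{q1, q3}

Sat(start & r) = {q1, q3}
Sat(AX (start & r)) = {s : every successor in {q1, q3}} = {q1, q3}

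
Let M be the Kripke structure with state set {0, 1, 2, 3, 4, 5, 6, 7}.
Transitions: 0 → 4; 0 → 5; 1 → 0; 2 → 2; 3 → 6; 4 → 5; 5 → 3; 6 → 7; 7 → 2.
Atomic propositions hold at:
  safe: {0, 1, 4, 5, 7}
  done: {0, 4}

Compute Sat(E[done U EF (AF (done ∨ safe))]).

{0, 1, 3, 4, 5, 6, 7}

Sat(done ∨ safe) = {0, 1, 4, 5, 7}
AF (done ∨ safe): least fixpoint, start Z0 = {0, 1, 4, 5, 7}, add states with every successor in Z. Z1 = {0, 1, 4, 5, 6, 7}; Z2 = {0, 1, 3, 4, 5, 6, 7}; fixed.
Sat(AF (done ∨ safe)) = {0, 1, 3, 4, 5, 6, 7}
EF (AF (done ∨ safe)): least fixpoint, start Z0 = {0, 1, 3, 4, 5, 6, 7}, add states with some successor in Z. Already a fixed point.
Sat(EF (AF (done ∨ safe))) = {0, 1, 3, 4, 5, 6, 7}
E[done U EF (AF (done ∨ safe))]: least fixpoint, start Z0 = Sat(EF (AF (done ∨ safe))) = {0, 1, 3, 4, 5, 6, 7}, add states in Sat(done) with some successor in Z. Already a fixed point.
Sat(E[done U EF (AF (done ∨ safe))]) = {0, 1, 3, 4, 5, 6, 7}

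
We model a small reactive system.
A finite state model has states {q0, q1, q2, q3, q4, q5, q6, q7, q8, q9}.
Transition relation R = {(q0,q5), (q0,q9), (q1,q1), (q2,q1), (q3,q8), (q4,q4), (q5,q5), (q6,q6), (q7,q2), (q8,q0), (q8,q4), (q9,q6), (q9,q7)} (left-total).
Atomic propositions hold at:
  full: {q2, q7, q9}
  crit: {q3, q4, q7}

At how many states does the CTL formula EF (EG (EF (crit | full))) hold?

3

Sat(crit | full) = {q2, q3, q4, q7, q9}
EF (crit | full): least fixpoint, start Z0 = {q2, q3, q4, q7, q9}, add states with some successor in Z. Z1 = {q0, q2, q3, q4, q7, q8, q9}; fixed.
Sat(EF (crit | full)) = {q0, q2, q3, q4, q7, q8, q9}
EG (EF (crit | full)): greatest fixpoint, start Z0 = {q0, q2, q3, q4, q7, q8, q9}, keep only states in Sat with some successor in Z. Z1 = {q0, q3, q4, q7, q8, q9}; Z2 = {q0, q3, q4, q8, q9}; Z3 = {q0, q3, q4, q8}; Z4 = {q3, q4, q8}; fixed.
Sat(EG (EF (crit | full))) = {q3, q4, q8}
EF (EG (EF (crit | full))): least fixpoint, start Z0 = {q3, q4, q8}, add states with some successor in Z. Already a fixed point.
Sat(EF (EG (EF (crit | full)))) = {q3, q4, q8}
|Sat(EF (EG (EF (crit | full))))| = |{q3, q4, q8}| = 3.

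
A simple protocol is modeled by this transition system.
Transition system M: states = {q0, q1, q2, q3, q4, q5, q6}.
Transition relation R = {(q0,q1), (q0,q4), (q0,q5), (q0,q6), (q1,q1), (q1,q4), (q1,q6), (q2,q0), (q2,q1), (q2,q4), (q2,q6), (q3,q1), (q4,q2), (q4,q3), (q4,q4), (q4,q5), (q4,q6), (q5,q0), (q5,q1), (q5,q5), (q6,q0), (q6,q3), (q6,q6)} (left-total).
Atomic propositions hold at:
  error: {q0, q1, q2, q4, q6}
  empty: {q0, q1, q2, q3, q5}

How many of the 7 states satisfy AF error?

6

AF error: least fixpoint, start Z0 = {q0, q1, q2, q4, q6}, add states with every successor in Z. Z1 = {q0, q1, q2, q3, q4, q6}; fixed.
Sat(AF error) = {q0, q1, q2, q3, q4, q6}
|Sat(AF error)| = |{q0, q1, q2, q3, q4, q6}| = 6.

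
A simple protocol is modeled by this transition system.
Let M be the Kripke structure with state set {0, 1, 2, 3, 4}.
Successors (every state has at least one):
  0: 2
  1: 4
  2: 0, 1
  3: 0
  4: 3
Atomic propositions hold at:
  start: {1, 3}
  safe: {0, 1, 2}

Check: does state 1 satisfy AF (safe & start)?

Sat(safe & start) = {1}
AF (safe & start): least fixpoint, start Z0 = {1}, add states with every successor in Z. Already a fixed point.
Sat(AF (safe & start)) = {1}
1 ∈ Sat(AF (safe & start)) = {1}, so the formula holds at 1.

Yes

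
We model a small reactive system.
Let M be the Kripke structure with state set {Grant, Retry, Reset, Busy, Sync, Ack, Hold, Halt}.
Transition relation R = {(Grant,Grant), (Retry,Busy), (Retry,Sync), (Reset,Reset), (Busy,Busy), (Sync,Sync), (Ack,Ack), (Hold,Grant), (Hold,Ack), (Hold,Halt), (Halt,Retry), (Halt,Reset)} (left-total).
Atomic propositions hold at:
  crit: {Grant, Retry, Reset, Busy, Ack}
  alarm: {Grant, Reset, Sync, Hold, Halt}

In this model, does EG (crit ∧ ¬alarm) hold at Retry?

Sat(¬alarm) = {Retry, Busy, Ack}
Sat(crit ∧ ¬alarm) = {Retry, Busy, Ack}
EG (crit ∧ ¬alarm): greatest fixpoint, start Z0 = {Retry, Busy, Ack}, keep only states in Sat with some successor in Z. Already a fixed point.
Sat(EG (crit ∧ ¬alarm)) = {Retry, Busy, Ack}
Retry ∈ Sat(EG (crit ∧ ¬alarm)) = {Retry, Busy, Ack}, so the formula holds at Retry.

Yes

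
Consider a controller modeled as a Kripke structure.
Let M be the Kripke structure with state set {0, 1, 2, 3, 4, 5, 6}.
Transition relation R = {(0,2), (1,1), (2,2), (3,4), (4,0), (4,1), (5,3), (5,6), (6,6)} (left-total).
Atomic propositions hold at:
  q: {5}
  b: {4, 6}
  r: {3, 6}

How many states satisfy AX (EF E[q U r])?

2

E[q U r]: least fixpoint, start Z0 = Sat(r) = {3, 6}, add states in Sat(q) with some successor in Z. Z1 = {3, 5, 6}; fixed.
Sat(E[q U r]) = {3, 5, 6}
EF E[q U r]: least fixpoint, start Z0 = {3, 5, 6}, add states with some successor in Z. Already a fixed point.
Sat(EF E[q U r]) = {3, 5, 6}
Sat(AX (EF E[q U r])) = {s : every successor in {3, 5, 6}} = {5, 6}
|Sat(AX (EF E[q U r]))| = |{5, 6}| = 2.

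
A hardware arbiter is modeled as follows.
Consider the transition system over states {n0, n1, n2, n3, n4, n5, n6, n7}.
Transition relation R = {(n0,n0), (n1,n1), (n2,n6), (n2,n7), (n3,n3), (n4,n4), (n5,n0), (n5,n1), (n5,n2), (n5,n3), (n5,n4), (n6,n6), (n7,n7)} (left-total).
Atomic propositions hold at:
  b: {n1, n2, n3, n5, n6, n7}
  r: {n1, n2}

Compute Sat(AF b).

AF b: least fixpoint, start Z0 = {n1, n2, n3, n5, n6, n7}, add states with every successor in Z. Already a fixed point.
Sat(AF b) = {n1, n2, n3, n5, n6, n7}

{n1, n2, n3, n5, n6, n7}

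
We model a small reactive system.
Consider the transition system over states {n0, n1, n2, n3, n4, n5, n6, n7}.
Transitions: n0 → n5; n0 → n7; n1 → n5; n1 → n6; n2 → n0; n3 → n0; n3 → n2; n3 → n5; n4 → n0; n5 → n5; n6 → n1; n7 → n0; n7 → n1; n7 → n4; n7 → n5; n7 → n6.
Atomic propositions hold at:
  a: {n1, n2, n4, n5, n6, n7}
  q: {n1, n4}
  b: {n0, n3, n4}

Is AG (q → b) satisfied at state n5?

Sat(q → b) = {n0, n2, n3, n4, n5, n6, n7}
AG (q → b): greatest fixpoint, start Z0 = {n0, n2, n3, n4, n5, n6, n7}, keep only states in Sat with every successor in Z. Z1 = {n0, n2, n3, n4, n5}; Z2 = {n2, n3, n4, n5}; Z3 = {n5}; fixed.
Sat(AG (q → b)) = {n5}
n5 ∈ Sat(AG (q → b)) = {n5}, so the formula holds at n5.

Yes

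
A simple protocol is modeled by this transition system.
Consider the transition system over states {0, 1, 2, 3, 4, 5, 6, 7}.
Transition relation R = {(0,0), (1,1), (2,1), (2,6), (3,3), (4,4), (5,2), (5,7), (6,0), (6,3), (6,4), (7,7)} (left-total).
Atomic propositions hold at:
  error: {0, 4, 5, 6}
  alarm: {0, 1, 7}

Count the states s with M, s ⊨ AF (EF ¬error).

Sat(¬error) = {1, 2, 3, 7}
EF ¬error: least fixpoint, start Z0 = {1, 2, 3, 7}, add states with some successor in Z. Z1 = {1, 2, 3, 5, 6, 7}; fixed.
Sat(EF ¬error) = {1, 2, 3, 5, 6, 7}
AF (EF ¬error): least fixpoint, start Z0 = {1, 2, 3, 5, 6, 7}, add states with every successor in Z. Already a fixed point.
Sat(AF (EF ¬error)) = {1, 2, 3, 5, 6, 7}
|Sat(AF (EF ¬error))| = |{1, 2, 3, 5, 6, 7}| = 6.

6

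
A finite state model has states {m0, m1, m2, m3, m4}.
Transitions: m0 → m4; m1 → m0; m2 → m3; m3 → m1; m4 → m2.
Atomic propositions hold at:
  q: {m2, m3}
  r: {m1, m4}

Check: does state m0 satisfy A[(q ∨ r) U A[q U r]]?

Sat(q ∨ r) = {m1, m2, m3, m4}
A[q U r]: least fixpoint, start Z0 = Sat(r) = {m1, m4}, add states in Sat(q) with every successor in Z. Z1 = {m1, m3, m4}; Z2 = {m1, m2, m3, m4}; fixed.
Sat(A[q U r]) = {m1, m2, m3, m4}
A[(q ∨ r) U A[q U r]]: least fixpoint, start Z0 = Sat(A[q U r]) = {m1, m2, m3, m4}, add states in Sat(q ∨ r) with every successor in Z. Already a fixed point.
Sat(A[(q ∨ r) U A[q U r]]) = {m1, m2, m3, m4}
m0 ∉ Sat(A[(q ∨ r) U A[q U r]]) = {m1, m2, m3, m4}, so the formula does not hold at m0.

No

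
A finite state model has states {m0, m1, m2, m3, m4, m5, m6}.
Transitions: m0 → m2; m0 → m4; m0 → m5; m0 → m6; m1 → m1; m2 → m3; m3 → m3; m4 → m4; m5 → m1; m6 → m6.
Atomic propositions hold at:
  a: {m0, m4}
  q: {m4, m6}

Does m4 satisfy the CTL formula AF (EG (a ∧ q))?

Sat(a ∧ q) = {m4}
EG (a ∧ q): greatest fixpoint, start Z0 = {m4}, keep only states in Sat with some successor in Z. Already a fixed point.
Sat(EG (a ∧ q)) = {m4}
AF (EG (a ∧ q)): least fixpoint, start Z0 = {m4}, add states with every successor in Z. Already a fixed point.
Sat(AF (EG (a ∧ q))) = {m4}
m4 ∈ Sat(AF (EG (a ∧ q))) = {m4}, so the formula holds at m4.

Yes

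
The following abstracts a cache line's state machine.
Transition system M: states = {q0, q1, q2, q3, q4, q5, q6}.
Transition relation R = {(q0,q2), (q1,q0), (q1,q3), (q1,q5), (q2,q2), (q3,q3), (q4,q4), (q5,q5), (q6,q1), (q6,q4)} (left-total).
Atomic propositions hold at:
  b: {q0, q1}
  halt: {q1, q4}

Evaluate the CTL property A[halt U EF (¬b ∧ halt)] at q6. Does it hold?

Yes

Sat(¬b) = {q2, q3, q4, q5, q6}
Sat(¬b ∧ halt) = {q4}
EF (¬b ∧ halt): least fixpoint, start Z0 = {q4}, add states with some successor in Z. Z1 = {q4, q6}; fixed.
Sat(EF (¬b ∧ halt)) = {q4, q6}
A[halt U EF (¬b ∧ halt)]: least fixpoint, start Z0 = Sat(EF (¬b ∧ halt)) = {q4, q6}, add states in Sat(halt) with every successor in Z. Already a fixed point.
Sat(A[halt U EF (¬b ∧ halt)]) = {q4, q6}
q6 ∈ Sat(A[halt U EF (¬b ∧ halt)]) = {q4, q6}, so the formula holds at q6.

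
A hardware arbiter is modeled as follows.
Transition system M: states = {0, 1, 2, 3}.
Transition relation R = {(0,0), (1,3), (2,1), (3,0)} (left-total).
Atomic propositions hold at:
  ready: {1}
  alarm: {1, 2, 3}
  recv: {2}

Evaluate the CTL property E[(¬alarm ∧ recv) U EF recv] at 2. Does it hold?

Sat(¬alarm) = {0}
Sat(¬alarm ∧ recv) = ∅
EF recv: least fixpoint, start Z0 = {2}, add states with some successor in Z. Already a fixed point.
Sat(EF recv) = {2}
E[(¬alarm ∧ recv) U EF recv]: least fixpoint, start Z0 = Sat(EF recv) = {2}, add states in Sat(¬alarm ∧ recv) with some successor in Z. Already a fixed point.
Sat(E[(¬alarm ∧ recv) U EF recv]) = {2}
2 ∈ Sat(E[(¬alarm ∧ recv) U EF recv]) = {2}, so the formula holds at 2.

Yes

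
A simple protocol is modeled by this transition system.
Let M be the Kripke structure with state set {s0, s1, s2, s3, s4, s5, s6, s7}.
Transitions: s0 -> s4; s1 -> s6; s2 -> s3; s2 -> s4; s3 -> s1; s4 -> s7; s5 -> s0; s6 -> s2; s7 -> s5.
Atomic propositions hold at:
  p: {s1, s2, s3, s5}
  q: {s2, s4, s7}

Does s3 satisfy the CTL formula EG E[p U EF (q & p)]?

Yes

Sat(q & p) = {s2}
EF (q & p): least fixpoint, start Z0 = {s2}, add states with some successor in Z. Z1 = {s2, s6}; Z2 = {s1, s2, s6}; Z3 = {s1, s2, s3, s6}; fixed.
Sat(EF (q & p)) = {s1, s2, s3, s6}
E[p U EF (q & p)]: least fixpoint, start Z0 = Sat(EF (q & p)) = {s1, s2, s3, s6}, add states in Sat(p) with some successor in Z. Already a fixed point.
Sat(E[p U EF (q & p)]) = {s1, s2, s3, s6}
EG E[p U EF (q & p)]: greatest fixpoint, start Z0 = {s1, s2, s3, s6}, keep only states in Sat with some successor in Z. Already a fixed point.
Sat(EG E[p U EF (q & p)]) = {s1, s2, s3, s6}
s3 ∈ Sat(EG E[p U EF (q & p)]) = {s1, s2, s3, s6}, so the formula holds at s3.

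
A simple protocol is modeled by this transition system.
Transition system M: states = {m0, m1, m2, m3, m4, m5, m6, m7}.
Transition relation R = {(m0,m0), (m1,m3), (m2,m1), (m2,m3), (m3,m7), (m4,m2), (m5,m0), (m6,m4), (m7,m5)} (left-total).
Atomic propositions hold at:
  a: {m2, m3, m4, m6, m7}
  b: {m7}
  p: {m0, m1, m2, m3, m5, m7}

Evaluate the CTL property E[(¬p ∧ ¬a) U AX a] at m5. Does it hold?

No

Sat(¬p) = {m4, m6}
Sat(¬a) = {m0, m1, m5}
Sat(¬p ∧ ¬a) = ∅
Sat(AX a) = {s : every successor in {m2, m3, m4, m6, m7}} = {m1, m3, m4, m6}
E[(¬p ∧ ¬a) U AX a]: least fixpoint, start Z0 = Sat(AX a) = {m1, m3, m4, m6}, add states in Sat(¬p ∧ ¬a) with some successor in Z. Already a fixed point.
Sat(E[(¬p ∧ ¬a) U AX a]) = {m1, m3, m4, m6}
m5 ∉ Sat(E[(¬p ∧ ¬a) U AX a]) = {m1, m3, m4, m6}, so the formula does not hold at m5.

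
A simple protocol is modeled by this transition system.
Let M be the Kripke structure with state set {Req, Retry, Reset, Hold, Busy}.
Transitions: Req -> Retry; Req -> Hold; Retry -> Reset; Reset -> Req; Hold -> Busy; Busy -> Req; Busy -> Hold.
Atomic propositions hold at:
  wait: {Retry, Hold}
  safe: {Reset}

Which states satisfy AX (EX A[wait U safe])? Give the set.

A[wait U safe]: least fixpoint, start Z0 = Sat(safe) = {Reset}, add states in Sat(wait) with every successor in Z. Z1 = {Retry, Reset}; fixed.
Sat(A[wait U safe]) = {Retry, Reset}
Sat(EX A[wait U safe]) = {s : some successor in {Retry, Reset}} = {Req, Retry}
Sat(AX (EX A[wait U safe])) = {s : every successor in {Req, Retry}} = {Reset}

{Reset}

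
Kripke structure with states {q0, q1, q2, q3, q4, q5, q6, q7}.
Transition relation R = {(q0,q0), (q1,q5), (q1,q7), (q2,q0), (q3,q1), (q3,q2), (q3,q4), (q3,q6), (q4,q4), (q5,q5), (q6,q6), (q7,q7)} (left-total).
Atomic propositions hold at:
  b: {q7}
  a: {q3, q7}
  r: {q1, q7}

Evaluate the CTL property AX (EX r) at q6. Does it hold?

Sat(EX r) = {s : some successor in {q1, q7}} = {q1, q3, q7}
Sat(AX (EX r)) = {s : every successor in {q1, q3, q7}} = {q7}
q6 ∉ Sat(AX (EX r)) = {q7}, so the formula does not hold at q6.

No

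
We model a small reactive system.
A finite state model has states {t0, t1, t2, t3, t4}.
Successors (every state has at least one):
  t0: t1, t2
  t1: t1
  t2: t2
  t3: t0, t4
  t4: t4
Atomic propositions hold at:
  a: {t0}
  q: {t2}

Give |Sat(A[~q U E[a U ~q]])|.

4

Sat(~q) = {t0, t1, t3, t4}
E[a U ~q]: least fixpoint, start Z0 = Sat(~q) = {t0, t1, t3, t4}, add states in Sat(a) with some successor in Z. Already a fixed point.
Sat(E[a U ~q]) = {t0, t1, t3, t4}
A[~q U E[a U ~q]]: least fixpoint, start Z0 = Sat(E[a U ~q]) = {t0, t1, t3, t4}, add states in Sat(~q) with every successor in Z. Already a fixed point.
Sat(A[~q U E[a U ~q]]) = {t0, t1, t3, t4}
|Sat(A[~q U E[a U ~q]])| = |{t0, t1, t3, t4}| = 4.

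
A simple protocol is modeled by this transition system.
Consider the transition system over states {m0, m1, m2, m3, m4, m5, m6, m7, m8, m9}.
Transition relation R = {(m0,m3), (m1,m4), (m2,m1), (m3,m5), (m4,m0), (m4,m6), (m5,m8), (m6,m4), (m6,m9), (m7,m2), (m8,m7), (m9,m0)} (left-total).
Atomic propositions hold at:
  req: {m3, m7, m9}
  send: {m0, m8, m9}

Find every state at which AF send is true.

AF send: least fixpoint, start Z0 = {m0, m8, m9}, add states with every successor in Z. Z1 = {m0, m5, m8, m9}; Z2 = {m0, m3, m5, m8, m9}; fixed.
Sat(AF send) = {m0, m3, m5, m8, m9}

{m0, m3, m5, m8, m9}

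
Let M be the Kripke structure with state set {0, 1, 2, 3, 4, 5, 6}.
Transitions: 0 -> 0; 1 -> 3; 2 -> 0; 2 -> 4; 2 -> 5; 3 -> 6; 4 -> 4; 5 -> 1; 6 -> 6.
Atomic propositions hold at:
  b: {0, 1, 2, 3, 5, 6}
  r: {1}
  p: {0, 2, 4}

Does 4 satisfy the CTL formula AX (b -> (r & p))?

Yes

Sat(r & p) = ∅
Sat(b -> (r & p)) = {4}
Sat(AX (b -> (r & p))) = {s : every successor in {4}} = {4}
4 ∈ Sat(AX (b -> (r & p))) = {4}, so the formula holds at 4.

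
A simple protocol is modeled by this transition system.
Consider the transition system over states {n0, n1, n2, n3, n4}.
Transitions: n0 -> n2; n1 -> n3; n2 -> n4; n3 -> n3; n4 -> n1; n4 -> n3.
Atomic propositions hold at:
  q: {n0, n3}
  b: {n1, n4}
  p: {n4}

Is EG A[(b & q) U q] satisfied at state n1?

Sat(b & q) = ∅
A[(b & q) U q]: least fixpoint, start Z0 = Sat(q) = {n0, n3}, add states in Sat(b & q) with every successor in Z. Already a fixed point.
Sat(A[(b & q) U q]) = {n0, n3}
EG A[(b & q) U q]: greatest fixpoint, start Z0 = {n0, n3}, keep only states in Sat with some successor in Z. Z1 = {n3}; fixed.
Sat(EG A[(b & q) U q]) = {n3}
n1 ∉ Sat(EG A[(b & q) U q]) = {n3}, so the formula does not hold at n1.

No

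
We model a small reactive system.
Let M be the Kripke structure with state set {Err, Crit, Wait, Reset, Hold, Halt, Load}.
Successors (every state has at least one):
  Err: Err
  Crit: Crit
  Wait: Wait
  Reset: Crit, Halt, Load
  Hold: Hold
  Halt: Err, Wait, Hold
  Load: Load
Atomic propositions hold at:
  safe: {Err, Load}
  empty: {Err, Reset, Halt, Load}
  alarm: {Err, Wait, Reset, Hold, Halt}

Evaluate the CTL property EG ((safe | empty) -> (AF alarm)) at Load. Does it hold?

Sat(safe | empty) = {Err, Reset, Halt, Load}
AF alarm: least fixpoint, start Z0 = {Err, Wait, Reset, Hold, Halt}, add states with every successor in Z. Already a fixed point.
Sat(AF alarm) = {Err, Wait, Reset, Hold, Halt}
Sat((safe | empty) -> (AF alarm)) = {Err, Crit, Wait, Reset, Hold, Halt}
EG ((safe | empty) -> (AF alarm)): greatest fixpoint, start Z0 = {Err, Crit, Wait, Reset, Hold, Halt}, keep only states in Sat with some successor in Z. Already a fixed point.
Sat(EG ((safe | empty) -> (AF alarm))) = {Err, Crit, Wait, Reset, Hold, Halt}
Load ∉ Sat(EG ((safe | empty) -> (AF alarm))) = {Err, Crit, Wait, Reset, Hold, Halt}, so the formula does not hold at Load.

No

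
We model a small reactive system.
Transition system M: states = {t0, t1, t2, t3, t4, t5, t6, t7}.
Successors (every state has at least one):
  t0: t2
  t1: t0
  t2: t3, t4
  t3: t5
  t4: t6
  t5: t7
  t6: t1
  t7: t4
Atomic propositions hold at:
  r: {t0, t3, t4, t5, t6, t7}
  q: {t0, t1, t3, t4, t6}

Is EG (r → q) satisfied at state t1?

Yes

Sat(r → q) = {t0, t1, t2, t3, t4, t6}
EG (r → q): greatest fixpoint, start Z0 = {t0, t1, t2, t3, t4, t6}, keep only states in Sat with some successor in Z. Z1 = {t0, t1, t2, t4, t6}; fixed.
Sat(EG (r → q)) = {t0, t1, t2, t4, t6}
t1 ∈ Sat(EG (r → q)) = {t0, t1, t2, t4, t6}, so the formula holds at t1.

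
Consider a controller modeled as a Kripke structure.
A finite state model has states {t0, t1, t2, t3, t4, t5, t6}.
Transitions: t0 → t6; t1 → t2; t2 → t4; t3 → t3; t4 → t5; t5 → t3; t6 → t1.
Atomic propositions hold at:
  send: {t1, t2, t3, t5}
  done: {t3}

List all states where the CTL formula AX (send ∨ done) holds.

Sat(send ∨ done) = {t1, t2, t3, t5}
Sat(AX (send ∨ done)) = {s : every successor in {t1, t2, t3, t5}} = {t1, t3, t4, t5, t6}

{t1, t3, t4, t5, t6}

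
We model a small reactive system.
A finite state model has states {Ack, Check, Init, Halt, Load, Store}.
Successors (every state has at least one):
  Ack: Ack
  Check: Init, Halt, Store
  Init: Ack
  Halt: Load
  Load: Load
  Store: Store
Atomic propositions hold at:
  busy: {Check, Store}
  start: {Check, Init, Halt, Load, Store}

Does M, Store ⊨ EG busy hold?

EG busy: greatest fixpoint, start Z0 = {Check, Store}, keep only states in Sat with some successor in Z. Already a fixed point.
Sat(EG busy) = {Check, Store}
Store ∈ Sat(EG busy) = {Check, Store}, so the formula holds at Store.

Yes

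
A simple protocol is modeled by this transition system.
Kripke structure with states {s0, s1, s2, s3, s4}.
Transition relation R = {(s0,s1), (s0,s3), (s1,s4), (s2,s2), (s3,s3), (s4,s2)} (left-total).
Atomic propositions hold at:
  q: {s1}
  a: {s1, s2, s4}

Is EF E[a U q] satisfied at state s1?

E[a U q]: least fixpoint, start Z0 = Sat(q) = {s1}, add states in Sat(a) with some successor in Z. Already a fixed point.
Sat(E[a U q]) = {s1}
EF E[a U q]: least fixpoint, start Z0 = {s1}, add states with some successor in Z. Z1 = {s0, s1}; fixed.
Sat(EF E[a U q]) = {s0, s1}
s1 ∈ Sat(EF E[a U q]) = {s0, s1}, so the formula holds at s1.

Yes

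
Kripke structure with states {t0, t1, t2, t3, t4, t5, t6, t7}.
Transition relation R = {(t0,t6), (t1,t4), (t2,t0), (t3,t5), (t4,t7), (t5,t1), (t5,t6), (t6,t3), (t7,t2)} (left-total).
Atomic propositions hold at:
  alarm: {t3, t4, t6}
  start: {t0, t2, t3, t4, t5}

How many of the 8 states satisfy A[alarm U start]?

A[alarm U start]: least fixpoint, start Z0 = Sat(start) = {t0, t2, t3, t4, t5}, add states in Sat(alarm) with every successor in Z. Z1 = {t0, t2, t3, t4, t5, t6}; fixed.
Sat(A[alarm U start]) = {t0, t2, t3, t4, t5, t6}
|Sat(A[alarm U start])| = |{t0, t2, t3, t4, t5, t6}| = 6.

6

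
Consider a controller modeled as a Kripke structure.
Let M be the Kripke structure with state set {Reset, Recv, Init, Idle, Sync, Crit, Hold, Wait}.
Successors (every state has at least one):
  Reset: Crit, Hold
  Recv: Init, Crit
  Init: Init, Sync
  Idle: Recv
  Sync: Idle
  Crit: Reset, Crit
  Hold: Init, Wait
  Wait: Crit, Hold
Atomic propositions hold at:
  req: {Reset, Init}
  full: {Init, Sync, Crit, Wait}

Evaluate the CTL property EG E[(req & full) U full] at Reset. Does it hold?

Sat(req & full) = {Init}
E[(req & full) U full]: least fixpoint, start Z0 = Sat(full) = {Init, Sync, Crit, Wait}, add states in Sat(req & full) with some successor in Z. Already a fixed point.
Sat(E[(req & full) U full]) = {Init, Sync, Crit, Wait}
EG E[(req & full) U full]: greatest fixpoint, start Z0 = {Init, Sync, Crit, Wait}, keep only states in Sat with some successor in Z. Z1 = {Init, Crit, Wait}; fixed.
Sat(EG E[(req & full) U full]) = {Init, Crit, Wait}
Reset ∉ Sat(EG E[(req & full) U full]) = {Init, Crit, Wait}, so the formula does not hold at Reset.

No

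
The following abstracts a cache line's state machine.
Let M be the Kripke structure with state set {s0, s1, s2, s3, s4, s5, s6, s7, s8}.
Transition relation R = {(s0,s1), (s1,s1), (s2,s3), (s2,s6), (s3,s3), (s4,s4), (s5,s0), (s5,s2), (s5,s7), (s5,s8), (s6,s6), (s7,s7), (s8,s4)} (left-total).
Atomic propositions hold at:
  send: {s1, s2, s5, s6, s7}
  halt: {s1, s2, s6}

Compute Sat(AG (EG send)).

EG send: greatest fixpoint, start Z0 = {s1, s2, s5, s6, s7}, keep only states in Sat with some successor in Z. Already a fixed point.
Sat(EG send) = {s1, s2, s5, s6, s7}
AG (EG send): greatest fixpoint, start Z0 = {s1, s2, s5, s6, s7}, keep only states in Sat with every successor in Z. Z1 = {s1, s6, s7}; fixed.
Sat(AG (EG send)) = {s1, s6, s7}

{s1, s6, s7}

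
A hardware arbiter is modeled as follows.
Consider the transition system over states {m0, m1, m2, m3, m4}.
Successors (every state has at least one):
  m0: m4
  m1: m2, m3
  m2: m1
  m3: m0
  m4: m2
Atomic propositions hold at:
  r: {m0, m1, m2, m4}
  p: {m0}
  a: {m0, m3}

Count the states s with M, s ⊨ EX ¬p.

4

Sat(¬p) = {m1, m2, m3, m4}
Sat(EX ¬p) = {s : some successor in {m1, m2, m3, m4}} = {m0, m1, m2, m4}
|Sat(EX ¬p)| = |{m0, m1, m2, m4}| = 4.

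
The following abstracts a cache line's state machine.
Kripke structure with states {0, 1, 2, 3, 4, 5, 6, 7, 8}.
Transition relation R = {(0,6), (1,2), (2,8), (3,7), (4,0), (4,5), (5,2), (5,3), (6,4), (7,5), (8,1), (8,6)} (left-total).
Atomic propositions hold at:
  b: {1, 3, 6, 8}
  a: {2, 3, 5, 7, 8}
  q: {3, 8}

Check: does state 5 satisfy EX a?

Sat(EX a) = {s : some successor in {2, 3, 5, 7, 8}} = {1, 2, 3, 4, 5, 7}
5 ∈ Sat(EX a) = {1, 2, 3, 4, 5, 7}, so the formula holds at 5.

Yes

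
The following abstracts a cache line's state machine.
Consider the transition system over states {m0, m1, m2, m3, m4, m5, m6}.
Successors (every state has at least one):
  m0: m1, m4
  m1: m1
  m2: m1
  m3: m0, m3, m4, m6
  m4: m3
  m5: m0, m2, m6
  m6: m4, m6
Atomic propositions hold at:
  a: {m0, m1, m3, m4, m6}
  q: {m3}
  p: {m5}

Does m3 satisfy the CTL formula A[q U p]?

A[q U p]: least fixpoint, start Z0 = Sat(p) = {m5}, add states in Sat(q) with every successor in Z. Already a fixed point.
Sat(A[q U p]) = {m5}
m3 ∉ Sat(A[q U p]) = {m5}, so the formula does not hold at m3.

No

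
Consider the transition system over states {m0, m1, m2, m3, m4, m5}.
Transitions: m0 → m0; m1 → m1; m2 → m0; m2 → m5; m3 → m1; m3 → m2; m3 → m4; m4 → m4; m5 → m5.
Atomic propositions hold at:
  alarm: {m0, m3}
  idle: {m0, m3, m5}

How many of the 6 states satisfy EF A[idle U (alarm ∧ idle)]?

3

Sat(alarm ∧ idle) = {m0, m3}
A[idle U (alarm ∧ idle)]: least fixpoint, start Z0 = Sat((alarm ∧ idle)) = {m0, m3}, add states in Sat(idle) with every successor in Z. Already a fixed point.
Sat(A[idle U (alarm ∧ idle)]) = {m0, m3}
EF A[idle U (alarm ∧ idle)]: least fixpoint, start Z0 = {m0, m3}, add states with some successor in Z. Z1 = {m0, m2, m3}; fixed.
Sat(EF A[idle U (alarm ∧ idle)]) = {m0, m2, m3}
|Sat(EF A[idle U (alarm ∧ idle)])| = |{m0, m2, m3}| = 3.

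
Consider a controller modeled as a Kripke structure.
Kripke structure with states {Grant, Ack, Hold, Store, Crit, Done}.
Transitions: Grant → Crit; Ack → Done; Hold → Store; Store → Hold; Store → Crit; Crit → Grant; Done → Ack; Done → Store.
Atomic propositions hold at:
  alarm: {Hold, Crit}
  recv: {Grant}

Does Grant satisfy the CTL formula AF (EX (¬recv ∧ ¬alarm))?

No

Sat(¬recv) = {Ack, Hold, Store, Crit, Done}
Sat(¬alarm) = {Grant, Ack, Store, Done}
Sat(¬recv ∧ ¬alarm) = {Ack, Store, Done}
Sat(EX (¬recv ∧ ¬alarm)) = {s : some successor in {Ack, Store, Done}} = {Ack, Hold, Done}
AF (EX (¬recv ∧ ¬alarm)): least fixpoint, start Z0 = {Ack, Hold, Done}, add states with every successor in Z. Already a fixed point.
Sat(AF (EX (¬recv ∧ ¬alarm))) = {Ack, Hold, Done}
Grant ∉ Sat(AF (EX (¬recv ∧ ¬alarm))) = {Ack, Hold, Done}, so the formula does not hold at Grant.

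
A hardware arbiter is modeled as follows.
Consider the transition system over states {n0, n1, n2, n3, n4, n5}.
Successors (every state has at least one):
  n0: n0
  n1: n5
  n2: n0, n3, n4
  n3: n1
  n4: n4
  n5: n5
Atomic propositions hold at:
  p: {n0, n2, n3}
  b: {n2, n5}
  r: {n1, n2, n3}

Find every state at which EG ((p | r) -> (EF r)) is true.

Sat(p | r) = {n0, n1, n2, n3}
EF r: least fixpoint, start Z0 = {n1, n2, n3}, add states with some successor in Z. Already a fixed point.
Sat(EF r) = {n1, n2, n3}
Sat((p | r) -> (EF r)) = {n1, n2, n3, n4, n5}
EG ((p | r) -> (EF r)): greatest fixpoint, start Z0 = {n1, n2, n3, n4, n5}, keep only states in Sat with some successor in Z. Already a fixed point.
Sat(EG ((p | r) -> (EF r))) = {n1, n2, n3, n4, n5}

{n1, n2, n3, n4, n5}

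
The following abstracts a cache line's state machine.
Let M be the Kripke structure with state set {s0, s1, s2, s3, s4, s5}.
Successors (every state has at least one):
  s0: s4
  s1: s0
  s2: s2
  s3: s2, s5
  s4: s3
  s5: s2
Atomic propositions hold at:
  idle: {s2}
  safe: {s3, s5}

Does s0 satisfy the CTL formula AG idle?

AG idle: greatest fixpoint, start Z0 = {s2}, keep only states in Sat with every successor in Z. Already a fixed point.
Sat(AG idle) = {s2}
s0 ∉ Sat(AG idle) = {s2}, so the formula does not hold at s0.

No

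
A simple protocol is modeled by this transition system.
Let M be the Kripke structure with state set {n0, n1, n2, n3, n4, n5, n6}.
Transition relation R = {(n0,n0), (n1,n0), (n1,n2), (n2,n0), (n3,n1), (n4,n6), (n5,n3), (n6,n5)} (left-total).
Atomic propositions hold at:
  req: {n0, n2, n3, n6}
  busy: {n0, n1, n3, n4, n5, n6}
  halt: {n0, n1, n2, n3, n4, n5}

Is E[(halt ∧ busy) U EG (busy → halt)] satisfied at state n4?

No

Sat(halt ∧ busy) = {n0, n1, n3, n4, n5}
Sat(busy → halt) = {n0, n1, n2, n3, n4, n5}
EG (busy → halt): greatest fixpoint, start Z0 = {n0, n1, n2, n3, n4, n5}, keep only states in Sat with some successor in Z. Z1 = {n0, n1, n2, n3, n5}; fixed.
Sat(EG (busy → halt)) = {n0, n1, n2, n3, n5}
E[(halt ∧ busy) U EG (busy → halt)]: least fixpoint, start Z0 = Sat(EG (busy → halt)) = {n0, n1, n2, n3, n5}, add states in Sat(halt ∧ busy) with some successor in Z. Already a fixed point.
Sat(E[(halt ∧ busy) U EG (busy → halt)]) = {n0, n1, n2, n3, n5}
n4 ∉ Sat(E[(halt ∧ busy) U EG (busy → halt)]) = {n0, n1, n2, n3, n5}, so the formula does not hold at n4.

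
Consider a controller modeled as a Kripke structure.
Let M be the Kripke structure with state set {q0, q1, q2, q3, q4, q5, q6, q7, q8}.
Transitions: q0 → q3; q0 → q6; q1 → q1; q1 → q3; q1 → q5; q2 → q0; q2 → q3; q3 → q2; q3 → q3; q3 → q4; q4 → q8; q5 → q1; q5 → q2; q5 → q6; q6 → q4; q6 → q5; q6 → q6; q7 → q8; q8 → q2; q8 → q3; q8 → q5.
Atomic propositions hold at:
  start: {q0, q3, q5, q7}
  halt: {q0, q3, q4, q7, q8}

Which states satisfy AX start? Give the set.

{q2}

Sat(AX start) = {s : every successor in {q0, q3, q5, q7}} = {q2}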